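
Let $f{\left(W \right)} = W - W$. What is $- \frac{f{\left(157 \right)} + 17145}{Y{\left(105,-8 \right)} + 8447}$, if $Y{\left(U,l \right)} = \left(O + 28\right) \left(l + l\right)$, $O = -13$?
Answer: $- \frac{17145}{8207} \approx -2.0891$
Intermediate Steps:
$f{\left(W \right)} = 0$
$Y{\left(U,l \right)} = 30 l$ ($Y{\left(U,l \right)} = \left(-13 + 28\right) \left(l + l\right) = 15 \cdot 2 l = 30 l$)
$- \frac{f{\left(157 \right)} + 17145}{Y{\left(105,-8 \right)} + 8447} = - \frac{0 + 17145}{30 \left(-8\right) + 8447} = - \frac{17145}{-240 + 8447} = - \frac{17145}{8207}$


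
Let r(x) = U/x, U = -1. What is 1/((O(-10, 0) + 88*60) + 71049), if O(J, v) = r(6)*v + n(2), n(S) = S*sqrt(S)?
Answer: 76329/5826116233 - 2*sqrt(2)/5826116233 ≈ 1.3101e-5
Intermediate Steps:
n(S) = S**(3/2)
r(x) = -1/x
O(J, v) = 2*sqrt(2) - v/6 (O(J, v) = (-1/6)*v + 2**(3/2) = (-1*1/6)*v + 2*sqrt(2) = -v/6 + 2*sqrt(2) = 2*sqrt(2) - v/6)
1/((O(-10, 0) + 88*60) + 71049) = 1/(((2*sqrt(2) - 1/6*0) + 88*60) + 71049) = 1/(((2*sqrt(2) + 0) + 5280) + 71049) = 1/((2*sqrt(2) + 5280) + 71049) = 1/((5280 + 2*sqrt(2)) + 71049) = 1/(76329 + 2*sqrt(2))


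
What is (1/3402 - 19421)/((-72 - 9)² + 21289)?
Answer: -66070241/94745700 ≈ -0.69734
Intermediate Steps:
(1/3402 - 19421)/((-72 - 9)² + 21289) = (1/3402 - 19421)/((-81)² + 21289) = -66070241/(3402*(6561 + 21289)) = -66070241/3402/27850 = -66070241/3402*1/27850 = -66070241/94745700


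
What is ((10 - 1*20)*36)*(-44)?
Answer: 15840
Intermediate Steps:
((10 - 1*20)*36)*(-44) = ((10 - 20)*36)*(-44) = -10*36*(-44) = -360*(-44) = 15840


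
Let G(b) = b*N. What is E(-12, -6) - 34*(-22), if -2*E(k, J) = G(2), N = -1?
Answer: 749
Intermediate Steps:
G(b) = -b (G(b) = b*(-1) = -b)
E(k, J) = 1 (E(k, J) = -(-1)*2/2 = -½*(-2) = 1)
E(-12, -6) - 34*(-22) = 1 - 34*(-22) = 1 + 748 = 749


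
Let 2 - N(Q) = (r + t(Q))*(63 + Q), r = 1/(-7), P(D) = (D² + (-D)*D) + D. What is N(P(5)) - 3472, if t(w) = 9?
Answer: -28506/7 ≈ -4072.3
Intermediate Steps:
P(D) = D (P(D) = (D² - D²) + D = 0 + D = D)
r = -⅐ ≈ -0.14286
N(Q) = -556 - 62*Q/7 (N(Q) = 2 - (-⅐ + 9)*(63 + Q) = 2 - 62*(63 + Q)/7 = 2 - (558 + 62*Q/7) = 2 + (-558 - 62*Q/7) = -556 - 62*Q/7)
N(P(5)) - 3472 = (-556 - 62/7*5) - 3472 = (-556 - 310/7) - 3472 = -4202/7 - 3472 = -28506/7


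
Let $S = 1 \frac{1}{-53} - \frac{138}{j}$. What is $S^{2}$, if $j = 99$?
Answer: $\frac{6105841}{3059001} \approx 1.996$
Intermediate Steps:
$S = - \frac{2471}{1749}$ ($S = 1 \frac{1}{-53} - \frac{138}{99} = 1 \left(- \frac{1}{53}\right) - \frac{46}{33} = - \frac{1}{53} - \frac{46}{33} = - \frac{2471}{1749} \approx -1.4128$)
$S^{2} = \left(- \frac{2471}{1749}\right)^{2} = \frac{6105841}{3059001}$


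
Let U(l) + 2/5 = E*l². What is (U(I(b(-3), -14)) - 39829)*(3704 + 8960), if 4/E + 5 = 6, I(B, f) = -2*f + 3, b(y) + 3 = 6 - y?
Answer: -2278595528/5 ≈ -4.5572e+8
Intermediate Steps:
b(y) = 3 - y (b(y) = -3 + (6 - y) = 3 - y)
I(B, f) = 3 - 2*f
E = 4 (E = 4/(-5 + 6) = 4/1 = 4*1 = 4)
U(l) = -⅖ + 4*l²
(U(I(b(-3), -14)) - 39829)*(3704 + 8960) = ((-⅖ + 4*(3 - 2*(-14))²) - 39829)*(3704 + 8960) = ((-⅖ + 4*(3 + 28)²) - 39829)*12664 = ((-⅖ + 4*31²) - 39829)*12664 = ((-⅖ + 4*961) - 39829)*12664 = ((-⅖ + 3844) - 39829)*12664 = (19218/5 - 39829)*12664 = -179927/5*12664 = -2278595528/5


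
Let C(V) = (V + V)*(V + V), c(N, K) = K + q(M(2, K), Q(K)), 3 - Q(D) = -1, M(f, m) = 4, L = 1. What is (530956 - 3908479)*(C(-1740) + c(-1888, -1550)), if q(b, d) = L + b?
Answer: -40897936266165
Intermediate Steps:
Q(D) = 4 (Q(D) = 3 - 1*(-1) = 3 + 1 = 4)
q(b, d) = 1 + b
c(N, K) = 5 + K (c(N, K) = K + (1 + 4) = K + 5 = 5 + K)
C(V) = 4*V² (C(V) = (2*V)*(2*V) = 4*V²)
(530956 - 3908479)*(C(-1740) + c(-1888, -1550)) = (530956 - 3908479)*(4*(-1740)² + (5 - 1550)) = -3377523*(4*3027600 - 1545) = -3377523*(12110400 - 1545) = -3377523*12108855 = -40897936266165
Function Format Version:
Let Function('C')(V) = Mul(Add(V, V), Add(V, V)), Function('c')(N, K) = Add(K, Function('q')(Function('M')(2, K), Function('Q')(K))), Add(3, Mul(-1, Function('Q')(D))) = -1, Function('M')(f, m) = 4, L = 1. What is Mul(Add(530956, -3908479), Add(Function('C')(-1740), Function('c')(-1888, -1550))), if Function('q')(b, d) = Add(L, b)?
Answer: -40897936266165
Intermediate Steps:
Function('Q')(D) = 4 (Function('Q')(D) = Add(3, Mul(-1, -1)) = Add(3, 1) = 4)
Function('q')(b, d) = Add(1, b)
Function('c')(N, K) = Add(5, K) (Function('c')(N, K) = Add(K, Add(1, 4)) = Add(K, 5) = Add(5, K))
Function('C')(V) = Mul(4, Pow(V, 2)) (Function('C')(V) = Mul(Mul(2, V), Mul(2, V)) = Mul(4, Pow(V, 2)))
Mul(Add(530956, -3908479), Add(Function('C')(-1740), Function('c')(-1888, -1550))) = Mul(Add(530956, -3908479), Add(Mul(4, Pow(-1740, 2)), Add(5, -1550))) = Mul(-3377523, Add(Mul(4, 3027600), -1545)) = Mul(-3377523, Add(12110400, -1545)) = Mul(-3377523, 12108855) = -40897936266165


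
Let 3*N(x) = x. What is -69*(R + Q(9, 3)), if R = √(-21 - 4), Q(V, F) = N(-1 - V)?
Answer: 230 - 345*I ≈ 230.0 - 345.0*I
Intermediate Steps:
N(x) = x/3
Q(V, F) = -⅓ - V/3 (Q(V, F) = (-1 - V)/3 = -⅓ - V/3)
R = 5*I (R = √(-25) = 5*I ≈ 5.0*I)
-69*(R + Q(9, 3)) = -69*(5*I + (-⅓ - ⅓*9)) = -69*(5*I + (-⅓ - 3)) = -69*(5*I - 10/3) = -69*(-10/3 + 5*I) = 230 - 345*I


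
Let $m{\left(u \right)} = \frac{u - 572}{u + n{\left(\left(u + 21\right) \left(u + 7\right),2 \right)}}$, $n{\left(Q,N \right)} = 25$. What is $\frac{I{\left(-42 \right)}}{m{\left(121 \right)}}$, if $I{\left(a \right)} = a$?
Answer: $\frac{6132}{451} \approx 13.596$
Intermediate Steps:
$m{\left(u \right)} = \frac{-572 + u}{25 + u}$ ($m{\left(u \right)} = \frac{u - 572}{u + 25} = \frac{-572 + u}{25 + u}$)
$\frac{I{\left(-42 \right)}}{m{\left(121 \right)}} = - \frac{42}{\frac{1}{25 + 121} \left(-572 + 121\right)} = - \frac{42}{\frac{1}{146} \left(-451\right)} = - \frac{42}{- \frac{451}{146}} = \left(-42\right) \left(- \frac{146}{451}\right) = \frac{6132}{451}$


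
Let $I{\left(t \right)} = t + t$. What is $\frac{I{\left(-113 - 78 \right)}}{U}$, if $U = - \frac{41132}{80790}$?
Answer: $\frac{7715445}{10283} \approx 750.31$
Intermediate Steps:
$U = - \frac{20566}{40395}$ ($U = \left(-41132\right) \frac{1}{80790} = - \frac{20566}{40395} \approx -0.50912$)
$I{\left(t \right)} = 2 t$
$\frac{I{\left(-113 - 78 \right)}}{U} = \frac{2 \left(-113 - 78\right)}{- \frac{20566}{40395}} = 2 \left(-113 - 78\right) \left(- \frac{40395}{20566}\right) = 2 \left(-191\right) \left(- \frac{40395}{20566}\right) = \left(-382\right) \left(- \frac{40395}{20566}\right) = \frac{7715445}{10283}$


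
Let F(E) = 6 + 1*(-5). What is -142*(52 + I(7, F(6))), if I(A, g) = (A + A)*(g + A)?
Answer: -23288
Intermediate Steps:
F(E) = 1 (F(E) = 6 - 5 = 1)
I(A, g) = 2*A*(A + g) (I(A, g) = (2*A)*(A + g) = 2*A*(A + g))
-142*(52 + I(7, F(6))) = -142*(52 + 2*7*(7 + 1)) = -142*(52 + 2*7*8) = -142*(52 + 112) = -142*164 = -23288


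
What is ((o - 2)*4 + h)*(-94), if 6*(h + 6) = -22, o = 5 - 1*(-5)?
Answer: -6298/3 ≈ -2099.3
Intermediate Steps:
o = 10 (o = 5 + 5 = 10)
h = -29/3 (h = -6 + (⅙)*(-22) = -6 - 11/3 = -29/3 ≈ -9.6667)
((o - 2)*4 + h)*(-94) = ((10 - 2)*4 - 29/3)*(-94) = (8*4 - 29/3)*(-94) = (32 - 29/3)*(-94) = (67/3)*(-94) = -6298/3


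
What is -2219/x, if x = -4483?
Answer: 2219/4483 ≈ 0.49498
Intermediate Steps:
-2219/x = -2219/(-4483) = -2219*(-1/4483) = 2219/4483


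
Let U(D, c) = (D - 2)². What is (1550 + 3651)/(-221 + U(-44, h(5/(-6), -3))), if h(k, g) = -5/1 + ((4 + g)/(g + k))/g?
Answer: 5201/1895 ≈ 2.7446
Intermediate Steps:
h(k, g) = -5 + (4 + g)/(g*(g + k)) (h(k, g) = -5*1 + ((4 + g)/(g + k))/g = -5 + (4 + g)/(g*(g + k)))
U(D, c) = (-2 + D)²
(1550 + 3651)/(-221 + U(-44, h(5/(-6), -3))) = (1550 + 3651)/(-221 + (-2 - 44)²) = 5201/(-221 + (-46)²) = 5201/(-221 + 2116) = 5201/1895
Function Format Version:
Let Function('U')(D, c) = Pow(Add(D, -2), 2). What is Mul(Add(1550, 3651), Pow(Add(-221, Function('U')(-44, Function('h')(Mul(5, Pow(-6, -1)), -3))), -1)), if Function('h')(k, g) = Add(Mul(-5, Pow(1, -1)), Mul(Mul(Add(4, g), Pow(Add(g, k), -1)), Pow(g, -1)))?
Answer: Rational(5201, 1895) ≈ 2.7446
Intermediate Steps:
Function('h')(k, g) = Add(-5, Mul(Pow(g, -1), Pow(Add(g, k), -1), Add(4, g))) (Function('h')(k, g) = Add(Mul(-5, 1), Mul(Mul(Pow(Add(g, k), -1), Add(4, g)), Pow(g, -1))) = Add(-5, Mul(Pow(g, -1), Pow(Add(g, k), -1), Add(4, g))))
Function('U')(D, c) = Pow(Add(-2, D), 2)
Mul(Add(1550, 3651), Pow(Add(-221, Function('U')(-44, Function('h')(Mul(5, Pow(-6, -1)), -3))), -1)) = Mul(Add(1550, 3651), Pow(Add(-221, Pow(Add(-2, -44), 2)), -1)) = Mul(5201, Pow(Add(-221, Pow(-46, 2)), -1)) = Mul(5201, Pow(Add(-221, 2116), -1)) = Mul(5201, Pow(1895, -1)) = Mul(5201, Rational(1, 1895)) = Rational(5201, 1895)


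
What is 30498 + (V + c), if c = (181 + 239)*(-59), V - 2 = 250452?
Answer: 256172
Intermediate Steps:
V = 250454 (V = 2 + 250452 = 250454)
c = -24780 (c = 420*(-59) = -24780)
30498 + (V + c) = 30498 + (250454 - 24780) = 30498 + 225674 = 256172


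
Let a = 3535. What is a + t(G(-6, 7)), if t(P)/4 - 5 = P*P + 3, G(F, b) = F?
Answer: 3711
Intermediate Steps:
t(P) = 32 + 4*P² (t(P) = 20 + 4*(P*P + 3) = 20 + 4*(P² + 3) = 20 + 4*(3 + P²) = 20 + (12 + 4*P²) = 32 + 4*P²)
a + t(G(-6, 7)) = 3535 + (32 + 4*(-6)²) = 3535 + (32 + 4*36) = 3535 + (32 + 144) = 3535 + 176 = 3711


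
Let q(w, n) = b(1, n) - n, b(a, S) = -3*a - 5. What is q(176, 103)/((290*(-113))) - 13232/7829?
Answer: -432743621/256556330 ≈ -1.6867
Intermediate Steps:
b(a, S) = -5 - 3*a
q(w, n) = -8 - n (q(w, n) = (-5 - 3*1) - n = (-5 - 3) - n = -8 - n)
q(176, 103)/((290*(-113))) - 13232/7829 = (-8 - 1*103)/((290*(-113))) - 13232/7829 = (-8 - 103)/(-32770) - 13232*1/7829 = -111*(-1/32770) - 13232/7829 = 111/32770 - 13232/7829 = -432743621/256556330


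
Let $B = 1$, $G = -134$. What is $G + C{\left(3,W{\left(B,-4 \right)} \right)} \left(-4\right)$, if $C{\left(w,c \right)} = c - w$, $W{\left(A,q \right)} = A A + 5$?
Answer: $-146$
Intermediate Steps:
$W{\left(A,q \right)} = 5 + A^{2}$ ($W{\left(A,q \right)} = A^{2} + 5 = 5 + A^{2}$)
$G + C{\left(3,W{\left(B,-4 \right)} \right)} \left(-4\right) = -134 + \left(\left(5 + 1^{2}\right) - 3\right) \left(-4\right) = -134 + \left(\left(5 + 1\right) - 3\right) \left(-4\right) = -134 + \left(6 - 3\right) \left(-4\right) = -134 + 3 \left(-4\right) = -134 - 12 = -146$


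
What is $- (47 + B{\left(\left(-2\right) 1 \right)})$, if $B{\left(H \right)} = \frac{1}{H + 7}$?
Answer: $- \frac{236}{5} \approx -47.2$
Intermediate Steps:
$B{\left(H \right)} = \frac{1}{7 + H}$
$- (47 + B{\left(\left(-2\right) 1 \right)}) = - (47 + \frac{1}{7 - 2}) = - (47 + \frac{1}{5}) = \left(-1\right) \frac{236}{5} = - \frac{236}{5}$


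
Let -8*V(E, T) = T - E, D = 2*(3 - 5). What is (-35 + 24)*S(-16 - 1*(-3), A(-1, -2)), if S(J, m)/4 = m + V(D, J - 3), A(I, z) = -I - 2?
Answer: -22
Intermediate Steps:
A(I, z) = -2 - I
D = -4 (D = 2*(-2) = -4)
V(E, T) = -T/8 + E/8 (V(E, T) = -(T - E)/8 = -T/8 + E/8)
S(J, m) = -½ + 4*m - J/2 (S(J, m) = 4*(m + (-(J - 3)/8 + (⅛)*(-4))) = 4*(m + (-(-3 + J)/8 - ½)) = 4*(m + ((3/8 - J/8) - ½)) = 4*(m + (-⅛ - J/8)) = 4*(-⅛ + m - J/8) = -½ + 4*m - J/2)
(-35 + 24)*S(-16 - 1*(-3), A(-1, -2)) = (-35 + 24)*(-½ + 4*(-2 - 1*(-1)) - (-16 - 1*(-3))/2) = -11*(-½ + 4*(-2 + 1) - (-16 + 3)/2) = -11*(-½ + 4*(-1) - ½*(-13)) = -11*(-½ - 4 + 13/2) = -11*2 = -22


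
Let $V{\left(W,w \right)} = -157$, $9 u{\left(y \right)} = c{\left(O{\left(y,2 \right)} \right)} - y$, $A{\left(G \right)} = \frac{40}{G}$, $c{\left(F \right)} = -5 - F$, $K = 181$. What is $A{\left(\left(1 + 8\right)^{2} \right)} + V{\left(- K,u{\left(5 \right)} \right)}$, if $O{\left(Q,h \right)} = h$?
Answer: $- \frac{12677}{81} \approx -156.51$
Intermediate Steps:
$u{\left(y \right)} = - \frac{7}{9} - \frac{y}{9}$ ($u{\left(y \right)} = \frac{\left(-5 - 2\right) - y}{9} = \frac{-7 - y}{9} = - \frac{7}{9} - \frac{y}{9}$)
$A{\left(\left(1 + 8\right)^{2} \right)} + V{\left(- K,u{\left(5 \right)} \right)} = \frac{40}{\left(1 + 8\right)^{2}} - 157 = \frac{40}{9^{2}} - 157 = \frac{40}{81} - 157 = - \frac{12677}{81}$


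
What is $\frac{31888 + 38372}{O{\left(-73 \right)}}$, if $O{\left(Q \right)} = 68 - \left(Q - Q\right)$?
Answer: $\frac{17565}{17} \approx 1033.2$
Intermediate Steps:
$O{\left(Q \right)} = 68$ ($O{\left(Q \right)} = 68 - 0 = 68 + 0 = 68$)
$\frac{31888 + 38372}{O{\left(-73 \right)}} = \frac{31888 + 38372}{68} = 70260 \cdot \frac{1}{68} = \frac{17565}{17}$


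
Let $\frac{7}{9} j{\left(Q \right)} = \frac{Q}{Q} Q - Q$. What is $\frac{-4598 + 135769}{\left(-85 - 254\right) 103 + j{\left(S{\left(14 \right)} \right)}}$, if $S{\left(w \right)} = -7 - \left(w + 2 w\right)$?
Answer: $- \frac{131171}{34917} \approx -3.7567$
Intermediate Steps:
$S{\left(w \right)} = -7 - 3 w$
$j{\left(Q \right)} = 0$ ($j{\left(Q \right)} = \frac{9 \left(\frac{Q}{Q} Q - Q\right)}{7} = \frac{9 \left(1 Q - Q\right)}{7} = \frac{9 \left(Q - Q\right)}{7} = \frac{9}{7} \cdot 0 = 0$)
$\frac{-4598 + 135769}{\left(-85 - 254\right) 103 + j{\left(S{\left(14 \right)} \right)}} = \frac{-4598 + 135769}{\left(-85 - 254\right) 103 + 0} = \frac{131171}{\left(-339\right) 103 + 0} = \frac{131171}{-34917 + 0} = \frac{131171}{-34917} = 131171 \left(- \frac{1}{34917}\right) = - \frac{131171}{34917}$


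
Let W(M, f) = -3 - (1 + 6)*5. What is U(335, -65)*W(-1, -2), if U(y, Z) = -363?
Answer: 13794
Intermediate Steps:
W(M, f) = -38 (W(M, f) = -3 - 7*5 = -3 - 1*35 = -3 - 35 = -38)
U(335, -65)*W(-1, -2) = -363*(-38) = 13794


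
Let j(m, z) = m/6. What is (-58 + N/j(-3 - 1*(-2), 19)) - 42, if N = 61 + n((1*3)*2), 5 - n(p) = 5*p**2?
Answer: 584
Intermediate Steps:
n(p) = 5 - 5*p**2
j(m, z) = m/6 (j(m, z) = m*(1/6) = m/6)
N = -114 (N = 61 + (5 - 5*((1*3)*2)**2) = 61 + (5 - 5*(3*2)**2) = 61 + (5 - 5*6**2) = 61 + (5 - 5*36) = 61 + (5 - 180) = 61 - 175 = -114)
(-58 + N/j(-3 - 1*(-2), 19)) - 42 = (-58 - 114*6/(-3 - 1*(-2))) - 42 = (-58 - 114*6/(-3 + 2)) - 42 = (-58 - 114/((1/6)*(-1))) - 42 = (-58 - 114/(-1/6)) - 42 = (-58 - 114*(-6)) - 42 = (-58 + 684) - 42 = 626 - 42 = 584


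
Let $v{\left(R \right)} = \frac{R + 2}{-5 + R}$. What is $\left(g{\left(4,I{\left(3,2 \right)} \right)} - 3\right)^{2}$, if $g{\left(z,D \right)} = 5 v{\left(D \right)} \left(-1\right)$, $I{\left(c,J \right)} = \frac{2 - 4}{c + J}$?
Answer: $\frac{1681}{729} \approx 2.3059$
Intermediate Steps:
$v{\left(R \right)} = \frac{2 + R}{-5 + R}$
$I{\left(c,J \right)} = - \frac{2}{J + c}$
$g{\left(z,D \right)} = - \frac{5 \left(2 + D\right)}{-5 + D}$ ($g{\left(z,D \right)} = 5 \frac{2 + D}{-5 + D} \left(-1\right) = \frac{5 \left(2 + D\right)}{-5 + D} \left(-1\right) = - \frac{5 \left(2 + D\right)}{-5 + D}$)
$\left(g{\left(4,I{\left(3,2 \right)} \right)} - 3\right)^{2} = \left(\frac{5 \left(-2 - - \frac{2}{2 + 3}\right)}{-5 - \frac{2}{2 + 3}} - 3\right)^{2} = \left(\frac{5 \left(-2 - - \frac{2}{5}\right)}{-5 - \frac{2}{5}} - 3\right)^{2} = \left(\frac{5 \left(-2 + \frac{2}{5}\right)}{- \frac{27}{5}} - 3\right)^{2} = \left(5 \left(- \frac{5}{27}\right) \left(- \frac{8}{5}\right) - 3\right)^{2} = \left(\frac{40}{27} - 3\right)^{2} = \left(- \frac{41}{27}\right)^{2} = \frac{1681}{729}$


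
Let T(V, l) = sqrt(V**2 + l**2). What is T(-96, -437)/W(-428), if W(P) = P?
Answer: -sqrt(200185)/428 ≈ -1.0454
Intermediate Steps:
T(-96, -437)/W(-428) = sqrt((-96)**2 + (-437)**2)/(-428) = sqrt(9216 + 190969)*(-1/428) = sqrt(200185)*(-1/428) = -sqrt(200185)/428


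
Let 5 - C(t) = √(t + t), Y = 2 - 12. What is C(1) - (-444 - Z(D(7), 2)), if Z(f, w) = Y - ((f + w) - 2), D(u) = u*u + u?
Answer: 383 - √2 ≈ 381.59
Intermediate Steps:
Y = -10
D(u) = u + u² (D(u) = u² + u = u + u²)
C(t) = 5 - √2*√t (C(t) = 5 - √(t + t) = 5 - √(2*t) = 5 - √2*√t)
Z(f, w) = -8 - f - w (Z(f, w) = -10 - ((f + w) - 2) = -10 - (-2 + f + w) = -10 + (2 - f - w) = -8 - f - w)
C(1) - (-444 - Z(D(7), 2)) = (5 - √2*√1) - (-444 - (-8 - 7*(1 + 7) - 1*2)) = (5 - 1*√2*1) - (-444 - (-8 - 7*8 - 2)) = (5 - √2) - (-444 - (-8 - 1*56 - 2)) = (5 - √2) - (-444 - (-8 - 56 - 2)) = (5 - √2) - (-444 - 1*(-66)) = (5 - √2) - (-444 + 66) = (5 - √2) - 1*(-378) = (5 - √2) + 378 = 383 - √2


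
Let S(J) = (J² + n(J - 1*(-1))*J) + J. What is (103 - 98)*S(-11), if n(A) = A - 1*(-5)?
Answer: 825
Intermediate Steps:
n(A) = 5 + A (n(A) = A + 5 = 5 + A)
S(J) = J + J² + J*(6 + J) (S(J) = (J² + (5 + (J - 1*(-1)))*J) + J = (J² + (5 + (J + 1))*J) + J = (J² + (5 + (1 + J))*J) + J = (J² + (6 + J)*J) + J = (J² + J*(6 + J)) + J = J + J² + J*(6 + J))
(103 - 98)*S(-11) = (103 - 98)*(-11*(7 + 2*(-11))) = 5*(-11*(7 - 22)) = 5*(-11*(-15)) = 5*165 = 825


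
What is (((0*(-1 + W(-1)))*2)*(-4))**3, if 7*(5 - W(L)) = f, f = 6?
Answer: 0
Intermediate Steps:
W(L) = 29/7 (W(L) = 5 - 1/7*6 = 5 - 6/7 = 29/7)
(((0*(-1 + W(-1)))*2)*(-4))**3 = (((0*(-1 + 29/7))*2)*(-4))**3 = (((0*(22/7))*2)*(-4))**3 = ((0*2)*(-4))**3 = (0*(-4))**3 = 0**3 = 0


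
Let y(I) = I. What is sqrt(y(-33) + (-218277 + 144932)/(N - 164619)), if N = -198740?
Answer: I*sqrt(4330331609218)/363359 ≈ 5.727*I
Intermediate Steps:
sqrt(y(-33) + (-218277 + 144932)/(N - 164619)) = sqrt(-33 + (-218277 + 144932)/(-198740 - 164619)) = sqrt(-33 - 73345/(-363359)) = sqrt(-33 - 73345*(-1/363359)) = sqrt(-33 + 73345/363359) = sqrt(-11917502/363359) = I*sqrt(4330331609218)/363359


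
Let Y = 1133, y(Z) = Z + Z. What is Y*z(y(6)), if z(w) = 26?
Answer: 29458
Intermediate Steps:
y(Z) = 2*Z
Y*z(y(6)) = 1133*26 = 29458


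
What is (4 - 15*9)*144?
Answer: -18864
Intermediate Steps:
(4 - 15*9)*144 = (4 - 135)*144 = -131*144 = -18864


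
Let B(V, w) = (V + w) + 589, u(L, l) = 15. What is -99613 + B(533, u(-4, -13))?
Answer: -98476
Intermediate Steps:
B(V, w) = 589 + V + w
-99613 + B(533, u(-4, -13)) = -99613 + (589 + 533 + 15) = -99613 + 1137 = -98476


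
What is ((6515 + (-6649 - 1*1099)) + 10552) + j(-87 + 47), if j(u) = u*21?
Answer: 8479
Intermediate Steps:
j(u) = 21*u
((6515 + (-6649 - 1*1099)) + 10552) + j(-87 + 47) = ((6515 + (-6649 - 1*1099)) + 10552) + 21*(-87 + 47) = ((6515 + (-6649 - 1099)) + 10552) + 21*(-40) = ((6515 - 7748) + 10552) - 840 = (-1233 + 10552) - 840 = 9319 - 840 = 8479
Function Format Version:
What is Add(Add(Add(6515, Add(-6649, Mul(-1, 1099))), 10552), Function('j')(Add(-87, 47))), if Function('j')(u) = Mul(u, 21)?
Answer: 8479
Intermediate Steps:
Function('j')(u) = Mul(21, u)
Add(Add(Add(6515, Add(-6649, Mul(-1, 1099))), 10552), Function('j')(Add(-87, 47))) = Add(Add(Add(6515, Add(-6649, Mul(-1, 1099))), 10552), Mul(21, Add(-87, 47))) = Add(Add(Add(6515, Add(-6649, -1099)), 10552), Mul(21, -40)) = Add(Add(Add(6515, -7748), 10552), -840) = Add(Add(-1233, 10552), -840) = Add(9319, -840) = 8479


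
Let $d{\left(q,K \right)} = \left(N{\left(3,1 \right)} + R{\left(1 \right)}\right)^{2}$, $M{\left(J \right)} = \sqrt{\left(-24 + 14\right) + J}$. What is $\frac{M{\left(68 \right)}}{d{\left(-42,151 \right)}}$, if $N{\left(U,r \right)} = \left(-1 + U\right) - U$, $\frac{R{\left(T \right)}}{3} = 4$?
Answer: $\frac{\sqrt{58}}{121} \approx 0.06294$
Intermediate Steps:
$R{\left(T \right)} = 12$ ($R{\left(T \right)} = 3 \cdot 4 = 12$)
$N{\left(U,r \right)} = -1$
$M{\left(J \right)} = \sqrt{-10 + J}$
$d{\left(q,K \right)} = 121$ ($d{\left(q,K \right)} = \left(-1 + 12\right)^{2} = 11^{2} = 121$)
$\frac{M{\left(68 \right)}}{d{\left(-42,151 \right)}} = \frac{\sqrt{-10 + 68}}{121} = \sqrt{58} \cdot \frac{1}{121} = \frac{\sqrt{58}}{121}$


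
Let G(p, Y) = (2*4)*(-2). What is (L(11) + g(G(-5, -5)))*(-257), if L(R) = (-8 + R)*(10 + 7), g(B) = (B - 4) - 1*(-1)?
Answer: -8224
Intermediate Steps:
G(p, Y) = -16 (G(p, Y) = 8*(-2) = -16)
g(B) = -3 + B (g(B) = (-4 + B) + 1 = -3 + B)
L(R) = -136 + 17*R (L(R) = (-8 + R)*17 = -136 + 17*R)
(L(11) + g(G(-5, -5)))*(-257) = ((-136 + 17*11) + (-3 - 16))*(-257) = ((-136 + 187) - 19)*(-257) = (51 - 19)*(-257) = 32*(-257) = -8224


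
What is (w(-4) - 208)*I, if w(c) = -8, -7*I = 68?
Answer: 14688/7 ≈ 2098.3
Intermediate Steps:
I = -68/7 (I = -⅐*68 = -68/7 ≈ -9.7143)
(w(-4) - 208)*I = (-8 - 208)*(-68/7) = -216*(-68/7) = 14688/7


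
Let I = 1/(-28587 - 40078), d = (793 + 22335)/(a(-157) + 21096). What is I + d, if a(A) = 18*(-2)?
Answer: 79403153/72304245 ≈ 1.0982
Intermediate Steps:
a(A) = -36
d = 5782/5265 (d = (793 + 22335)/(-36 + 21096) = 23128/21060 = 23128*(1/21060) = 5782/5265 ≈ 1.0982)
I = -1/68665 (I = 1/(-68665) = -1/68665 ≈ -1.4563e-5)
I + d = -1/68665 + 5782/5265 = 79403153/72304245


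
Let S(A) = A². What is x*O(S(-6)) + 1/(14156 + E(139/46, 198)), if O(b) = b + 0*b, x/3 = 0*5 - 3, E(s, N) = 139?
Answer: -4631579/14295 ≈ -324.00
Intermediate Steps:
x = -9 (x = 3*(0*5 - 3) = 3*(0 - 3) = 3*(-3) = -9)
O(b) = b (O(b) = b + 0 = b)
x*O(S(-6)) + 1/(14156 + E(139/46, 198)) = -9*(-6)² + 1/(14156 + 139) = -9*36 + 1/14295 = -324 + 1/14295 = -4631579/14295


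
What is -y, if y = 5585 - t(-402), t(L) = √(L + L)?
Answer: -5585 + 2*I*√201 ≈ -5585.0 + 28.355*I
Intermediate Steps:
t(L) = √2*√L (t(L) = √(2*L) = √2*√L)
y = 5585 - 2*I*√201 (y = 5585 - √2*√(-402) = 5585 - √2*I*√402 = 5585 - 2*I*√201 ≈ 5585.0 - 28.355*I)
-y = -(5585 - 2*I*√201) = -5585 + 2*I*√201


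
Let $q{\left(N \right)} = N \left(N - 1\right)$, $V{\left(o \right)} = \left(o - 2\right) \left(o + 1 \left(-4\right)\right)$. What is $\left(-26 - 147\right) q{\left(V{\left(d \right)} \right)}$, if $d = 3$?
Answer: $-346$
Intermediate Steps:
$V{\left(o \right)} = \left(-4 + o\right) \left(-2 + o\right)$ ($V{\left(o \right)} = \left(-2 + o\right) \left(o - 4\right) = \left(-2 + o\right) \left(-4 + o\right) = \left(-4 + o\right) \left(-2 + o\right)$)
$q{\left(N \right)} = N \left(-1 + N\right)$
$\left(-26 - 147\right) q{\left(V{\left(d \right)} \right)} = \left(-26 - 147\right) \left(8 + 3^{2} - 18\right) \left(-1 + \left(8 + 3^{2} - 18\right)\right) = - 173 \left(8 + 9 - 18\right) \left(-1 + \left(8 + 9 - 18\right)\right) = - 173 \left(- (-1 - 1)\right) = - 173 \left(\left(-1\right) \left(-2\right)\right) = \left(-173\right) 2 = -346$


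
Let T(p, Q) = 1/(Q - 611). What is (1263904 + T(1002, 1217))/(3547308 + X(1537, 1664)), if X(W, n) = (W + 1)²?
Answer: 765925825/3583127712 ≈ 0.21376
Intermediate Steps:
T(p, Q) = 1/(-611 + Q)
X(W, n) = (1 + W)²
(1263904 + T(1002, 1217))/(3547308 + X(1537, 1664)) = (1263904 + 1/(-611 + 1217))/(3547308 + (1 + 1537)²) = (1263904 + 1/606)/(3547308 + 1538²) = (1263904 + 1/606)/(3547308 + 2365444) = (765925825/606)/5912752 = (765925825/606)*(1/5912752) = 765925825/3583127712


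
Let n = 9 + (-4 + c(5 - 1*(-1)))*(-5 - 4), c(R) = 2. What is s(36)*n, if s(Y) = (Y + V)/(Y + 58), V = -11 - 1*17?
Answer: 108/47 ≈ 2.2979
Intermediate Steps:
V = -28 (V = -11 - 17 = -28)
s(Y) = (-28 + Y)/(58 + Y) (s(Y) = (Y - 28)/(Y + 58) = (-28 + Y)/(58 + Y))
n = 27 (n = 9 + (-4 + 2)*(-5 - 4) = 9 - 2*(-9) = 9 + 18 = 27)
s(36)*n = ((-28 + 36)/(58 + 36))*27 = (8/94)*27 = ((1/94)*8)*27 = (4/47)*27 = 108/47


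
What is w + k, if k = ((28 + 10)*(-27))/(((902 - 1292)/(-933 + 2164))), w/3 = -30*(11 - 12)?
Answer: 216351/65 ≈ 3328.5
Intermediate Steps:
w = 90 (w = 3*(-30*(11 - 12)) = 3*(-30*(-1)) = 3*30 = 90)
k = 210501/65 (k = (38*(-27))/((-390/1231)) = -1026/((-390*1/1231)) = -1026/(-390/1231) = -1026*(-1231/390) = 210501/65 ≈ 3238.5)
w + k = 90 + 210501/65 = 216351/65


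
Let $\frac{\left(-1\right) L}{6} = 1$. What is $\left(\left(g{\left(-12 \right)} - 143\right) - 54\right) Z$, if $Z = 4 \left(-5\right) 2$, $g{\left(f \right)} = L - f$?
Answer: $7640$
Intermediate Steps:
$L = -6$ ($L = \left(-6\right) 1 = -6$)
$g{\left(f \right)} = -6 - f$
$Z = -40$ ($Z = \left(-20\right) 2 = -40$)
$\left(\left(g{\left(-12 \right)} - 143\right) - 54\right) Z = \left(\left(\left(-6 - -12\right) - 143\right) - 54\right) \left(-40\right) = \left(\left(\left(-6 + 12\right) - 143\right) - 54\right) \left(-40\right) = \left(\left(6 - 143\right) - 54\right) \left(-40\right) = \left(-137 - 54\right) \left(-40\right) = \left(-191\right) \left(-40\right) = 7640$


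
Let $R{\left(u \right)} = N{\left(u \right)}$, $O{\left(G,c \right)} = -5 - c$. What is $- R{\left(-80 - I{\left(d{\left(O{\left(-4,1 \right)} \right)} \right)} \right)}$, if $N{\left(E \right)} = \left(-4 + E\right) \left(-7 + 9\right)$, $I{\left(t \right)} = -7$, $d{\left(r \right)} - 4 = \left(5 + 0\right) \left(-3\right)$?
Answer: $154$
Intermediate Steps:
$d{\left(r \right)} = -11$ ($d{\left(r \right)} = 4 + \left(5 + 0\right) \left(-3\right) = 4 + 5 \left(-3\right) = 4 - 15 = -11$)
$N{\left(E \right)} = -8 + 2 E$ ($N{\left(E \right)} = \left(-4 + E\right) 2 = -8 + 2 E$)
$R{\left(u \right)} = -8 + 2 u$
$- R{\left(-80 - I{\left(d{\left(O{\left(-4,1 \right)} \right)} \right)} \right)} = - (-8 + 2 \left(-80 - -7\right)) = - (-8 + 2 \left(-80 + 7\right)) = - (-8 + 2 \left(-73\right)) = - (-8 - 146) = \left(-1\right) \left(-154\right) = 154$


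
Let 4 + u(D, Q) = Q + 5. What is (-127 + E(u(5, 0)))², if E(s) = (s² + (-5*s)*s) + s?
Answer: 16900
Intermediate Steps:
u(D, Q) = 1 + Q (u(D, Q) = -4 + (Q + 5) = -4 + (5 + Q) = 1 + Q)
E(s) = s - 4*s² (E(s) = (s² - 5*s²) + s = -4*s² + s = s - 4*s²)
(-127 + E(u(5, 0)))² = (-127 + (1 + 0)*(1 - 4*(1 + 0)))² = (-127 + 1*(1 - 4*1))² = (-127 + 1*(1 - 4))² = (-127 + 1*(-3))² = (-127 - 3)² = (-130)² = 16900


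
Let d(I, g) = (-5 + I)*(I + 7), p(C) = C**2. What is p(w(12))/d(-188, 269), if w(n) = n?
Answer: 144/34933 ≈ 0.0041222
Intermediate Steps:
d(I, g) = (-5 + I)*(7 + I)
p(w(12))/d(-188, 269) = 12**2/(-35 + (-188)**2 + 2*(-188)) = 144/(-35 + 35344 - 376) = 144/34933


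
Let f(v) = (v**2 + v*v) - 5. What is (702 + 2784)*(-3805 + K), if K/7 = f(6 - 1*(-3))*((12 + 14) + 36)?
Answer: 224264838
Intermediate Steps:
f(v) = -5 + 2*v**2 (f(v) = (v**2 + v**2) - 5 = 2*v**2 - 5 = -5 + 2*v**2)
K = 68138 (K = 7*((-5 + 2*(6 - 1*(-3))**2)*((12 + 14) + 36)) = 7*((-5 + 2*(6 + 3)**2)*(26 + 36)) = 7*((-5 + 2*9**2)*62) = 7*((-5 + 2*81)*62) = 7*((-5 + 162)*62) = 7*(157*62) = 7*9734 = 68138)
(702 + 2784)*(-3805 + K) = (702 + 2784)*(-3805 + 68138) = 3486*64333 = 224264838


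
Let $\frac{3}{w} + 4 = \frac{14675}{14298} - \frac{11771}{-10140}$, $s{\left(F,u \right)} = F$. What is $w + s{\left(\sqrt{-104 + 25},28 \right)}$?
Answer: $- \frac{72490860}{43803437} + i \sqrt{79} \approx -1.6549 + 8.8882 i$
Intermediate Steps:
$w = - \frac{72490860}{43803437}$ ($w = \frac{3}{-4 + \left(\frac{14675}{14298} - \frac{11771}{-10140}\right)} = \frac{3}{-4 + \left(14675 \cdot \frac{1}{14298} - - \frac{11771}{10140}\right)} = \frac{3}{-4 + \left(\frac{14675}{14298} + \frac{11771}{10140}\right)} = \frac{3}{-4 + \frac{52851043}{24163620}} = \frac{3}{- \frac{43803437}{24163620}} = 3 \left(- \frac{24163620}{43803437}\right) = - \frac{72490860}{43803437} \approx -1.6549$)
$w + s{\left(\sqrt{-104 + 25},28 \right)} = - \frac{72490860}{43803437} + \sqrt{-104 + 25} = - \frac{72490860}{43803437} + \sqrt{-79} = - \frac{72490860}{43803437} + i \sqrt{79}$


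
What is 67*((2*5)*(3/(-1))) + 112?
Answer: -1898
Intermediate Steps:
67*((2*5)*(3/(-1))) + 112 = 67*(10*(3*(-1))) + 112 = 67*(10*(-3)) + 112 = 67*(-30) + 112 = -2010 + 112 = -1898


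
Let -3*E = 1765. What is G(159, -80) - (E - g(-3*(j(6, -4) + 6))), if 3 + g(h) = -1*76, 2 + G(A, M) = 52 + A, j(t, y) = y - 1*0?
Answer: 2155/3 ≈ 718.33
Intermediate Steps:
E = -1765/3 (E = -⅓*1765 = -1765/3 ≈ -588.33)
j(t, y) = y (j(t, y) = y + 0 = y)
G(A, M) = 50 + A (G(A, M) = -2 + (52 + A) = 50 + A)
g(h) = -79 (g(h) = -3 - 1*76 = -3 - 76 = -79)
G(159, -80) - (E - g(-3*(j(6, -4) + 6))) = (50 + 159) - (-1765/3 - 1*(-79)) = 209 - (-1765/3 + 79) = 209 - 1*(-1528/3) = 209 + 1528/3 = 2155/3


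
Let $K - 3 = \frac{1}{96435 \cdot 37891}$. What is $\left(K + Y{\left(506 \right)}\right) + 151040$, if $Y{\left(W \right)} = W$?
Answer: $\frac{553762862538166}{3654018585} \approx 1.5155 \cdot 10^{5}$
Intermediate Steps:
$K = \frac{10962055756}{3654018585}$ ($K = 3 + \frac{1}{96435 \cdot 37891} = 3 + \frac{1}{96435} \cdot \frac{1}{37891} = 3 + \frac{1}{3654018585} = \frac{10962055756}{3654018585} \approx 3.0$)
$\left(K + Y{\left(506 \right)}\right) + 151040 = \left(\frac{10962055756}{3654018585} + 506\right) + 151040 = \frac{1859895459766}{3654018585} + 151040 = \frac{553762862538166}{3654018585}$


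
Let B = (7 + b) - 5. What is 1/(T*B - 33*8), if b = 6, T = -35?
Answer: -1/544 ≈ -0.0018382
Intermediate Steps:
B = 8 (B = (7 + 6) - 5 = 13 - 5 = 8)
1/(T*B - 33*8) = 1/(-35*8 - 33*8) = 1/(-280 - 264) = 1/(-544) = -1/544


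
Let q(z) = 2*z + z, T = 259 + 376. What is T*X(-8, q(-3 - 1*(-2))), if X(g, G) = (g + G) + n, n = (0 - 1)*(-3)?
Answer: -5080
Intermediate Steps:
n = 3 (n = -1*(-3) = 3)
T = 635
q(z) = 3*z
X(g, G) = 3 + G + g (X(g, G) = (g + G) + 3 = (G + g) + 3 = 3 + G + g)
T*X(-8, q(-3 - 1*(-2))) = 635*(3 + 3*(-3 - 1*(-2)) - 8) = 635*(3 + 3*(-3 + 2) - 8) = 635*(3 + 3*(-1) - 8) = 635*(3 - 3 - 8) = 635*(-8) = -5080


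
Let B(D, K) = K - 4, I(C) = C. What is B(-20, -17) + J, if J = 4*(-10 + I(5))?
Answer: -41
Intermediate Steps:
B(D, K) = -4 + K
J = -20 (J = 4*(-10 + 5) = 4*(-5) = -20)
B(-20, -17) + J = (-4 - 17) - 20 = -21 - 20 = -41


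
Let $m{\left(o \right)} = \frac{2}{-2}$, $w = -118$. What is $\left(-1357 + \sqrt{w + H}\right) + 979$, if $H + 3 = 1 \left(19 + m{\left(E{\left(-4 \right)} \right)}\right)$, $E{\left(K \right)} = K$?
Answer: $-378 + i \sqrt{103} \approx -378.0 + 10.149 i$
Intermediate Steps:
$m{\left(o \right)} = -1$ ($m{\left(o \right)} = 2 \left(- \frac{1}{2}\right) = -1$)
$H = 15$ ($H = -3 + 1 \left(19 - 1\right) = -3 + 1 \cdot 18 = -3 + 18 = 15$)
$\left(-1357 + \sqrt{w + H}\right) + 979 = \left(-1357 + \sqrt{-118 + 15}\right) + 979 = \left(-1357 + \sqrt{-103}\right) + 979 = \left(-1357 + i \sqrt{103}\right) + 979 = -378 + i \sqrt{103}$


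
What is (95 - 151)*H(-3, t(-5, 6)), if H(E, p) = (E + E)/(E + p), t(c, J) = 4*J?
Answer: 16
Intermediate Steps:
H(E, p) = 2*E/(E + p) (H(E, p) = (2*E)/(E + p) = 2*E/(E + p))
(95 - 151)*H(-3, t(-5, 6)) = (95 - 151)*(2*(-3)/(-3 + 4*6)) = -112*(-3)/(-3 + 24) = -112*(-3)/21 = -56*(-2/7) = 16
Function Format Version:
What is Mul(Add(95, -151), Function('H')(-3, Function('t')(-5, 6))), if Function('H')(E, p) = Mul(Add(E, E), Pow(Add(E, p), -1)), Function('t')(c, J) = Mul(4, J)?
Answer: 16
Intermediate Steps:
Function('H')(E, p) = Mul(2, E, Pow(Add(E, p), -1)) (Function('H')(E, p) = Mul(Mul(2, E), Pow(Add(E, p), -1)) = Mul(2, E, Pow(Add(E, p), -1)))
Mul(Add(95, -151), Function('H')(-3, Function('t')(-5, 6))) = Mul(Add(95, -151), Mul(2, -3, Pow(Add(-3, Mul(4, 6)), -1))) = Mul(-56, Mul(2, -3, Pow(Add(-3, 24), -1))) = Mul(-56, Mul(2, -3, Pow(21, -1))) = Mul(-56, Mul(2, -3, Rational(1, 21))) = Mul(-56, Rational(-2, 7)) = 16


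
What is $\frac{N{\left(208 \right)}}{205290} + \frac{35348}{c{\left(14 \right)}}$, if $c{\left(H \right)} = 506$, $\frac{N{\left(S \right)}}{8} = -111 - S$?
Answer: $\frac{1813824902}{25969185} \approx 69.845$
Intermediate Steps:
$N{\left(S \right)} = -888 - 8 S$ ($N{\left(S \right)} = 8 \left(-111 - S\right) = -888 - 8 S$)
$\frac{N{\left(208 \right)}}{205290} + \frac{35348}{c{\left(14 \right)}} = \frac{-888 - 1664}{205290} + \frac{35348}{506} = \left(-888 - 1664\right) \frac{1}{205290} + 35348 \cdot \frac{1}{506} = \left(-2552\right) \frac{1}{205290} + \frac{17674}{253} = - \frac{1276}{102645} + \frac{17674}{253} = \frac{1813824902}{25969185}$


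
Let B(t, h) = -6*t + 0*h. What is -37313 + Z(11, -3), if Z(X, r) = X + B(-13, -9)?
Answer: -37224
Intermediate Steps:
B(t, h) = -6*t (B(t, h) = -6*t + 0 = -6*t)
Z(X, r) = 78 + X (Z(X, r) = X - 6*(-13) = X + 78 = 78 + X)
-37313 + Z(11, -3) = -37313 + (78 + 11) = -37313 + 89 = -37224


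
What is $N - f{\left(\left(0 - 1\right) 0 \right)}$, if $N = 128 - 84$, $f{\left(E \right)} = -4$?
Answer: $48$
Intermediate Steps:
$N = 44$ ($N = 128 - 84 = 44$)
$N - f{\left(\left(0 - 1\right) 0 \right)} = 44 - -4 = 44 + 4 = 48$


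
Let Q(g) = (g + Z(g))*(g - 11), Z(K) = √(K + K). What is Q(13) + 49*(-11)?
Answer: -513 + 2*√26 ≈ -502.80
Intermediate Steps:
Z(K) = √2*√K (Z(K) = √(2*K) = √2*√K)
Q(g) = (-11 + g)*(g + √2*√g) (Q(g) = (g + √2*√g)*(g - 11) = (g + √2*√g)*(-11 + g) = (-11 + g)*(g + √2*√g))
Q(13) + 49*(-11) = (13² - 11*13 + √2*13^(3/2) - 11*√2*√13) + 49*(-11) = (169 - 143 + √2*(13*√13) - 11*√26) - 539 = (169 - 143 + 13*√26 - 11*√26) - 539 = (26 + 2*√26) - 539 = -513 + 2*√26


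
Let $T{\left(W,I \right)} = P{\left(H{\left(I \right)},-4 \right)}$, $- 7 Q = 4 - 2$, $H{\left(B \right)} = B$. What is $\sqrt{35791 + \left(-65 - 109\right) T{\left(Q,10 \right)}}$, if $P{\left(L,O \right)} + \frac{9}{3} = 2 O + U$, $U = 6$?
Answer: $\sqrt{36661} \approx 191.47$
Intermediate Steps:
$Q = - \frac{2}{7}$ ($Q = - \frac{4 - 2}{7} = \left(- \frac{1}{7}\right) 2 = - \frac{2}{7} \approx -0.28571$)
$P{\left(L,O \right)} = 3 + 2 O$ ($P{\left(L,O \right)} = -3 + \left(2 O + 6\right) = -3 + \left(6 + 2 O\right) = 3 + 2 O$)
$T{\left(W,I \right)} = -5$ ($T{\left(W,I \right)} = 3 + 2 \left(-4\right) = 3 - 8 = -5$)
$\sqrt{35791 + \left(-65 - 109\right) T{\left(Q,10 \right)}} = \sqrt{35791 + \left(-65 - 109\right) \left(-5\right)} = \sqrt{35791 - -870} = \sqrt{35791 + 870} = \sqrt{36661}$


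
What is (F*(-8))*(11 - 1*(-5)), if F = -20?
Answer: 2560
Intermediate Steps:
(F*(-8))*(11 - 1*(-5)) = (-20*(-8))*(11 - 1*(-5)) = 160*(11 + 5) = 160*16 = 2560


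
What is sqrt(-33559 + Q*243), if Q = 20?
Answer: I*sqrt(28699) ≈ 169.41*I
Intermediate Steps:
sqrt(-33559 + Q*243) = sqrt(-33559 + 20*243) = sqrt(-33559 + 4860) = sqrt(-28699) = I*sqrt(28699)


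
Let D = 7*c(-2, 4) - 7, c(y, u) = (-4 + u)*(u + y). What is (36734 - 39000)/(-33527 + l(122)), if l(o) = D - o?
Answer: 1133/16828 ≈ 0.067328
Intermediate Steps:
D = -7 (D = 7*(4² - 4*4 - 4*(-2) + 4*(-2)) - 7 = 7*(16 - 16 + 8 - 8) - 7 = 7*0 - 7 = 0 - 7 = -7)
l(o) = -7 - o
(36734 - 39000)/(-33527 + l(122)) = (36734 - 39000)/(-33527 + (-7 - 1*122)) = -2266/(-33527 + (-7 - 122)) = -2266/(-33527 - 129) = -2266/(-33656) = -2266*(-1/33656) = 1133/16828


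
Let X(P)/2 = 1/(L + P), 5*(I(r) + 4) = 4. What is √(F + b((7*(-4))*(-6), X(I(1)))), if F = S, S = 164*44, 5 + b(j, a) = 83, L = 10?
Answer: √7294 ≈ 85.405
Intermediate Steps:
I(r) = -16/5 (I(r) = -4 + (⅕)*4 = -4 + ⅘ = -16/5)
X(P) = 2/(10 + P)
b(j, a) = 78 (b(j, a) = -5 + 83 = 78)
S = 7216
F = 7216
√(F + b((7*(-4))*(-6), X(I(1)))) = √(7216 + 78) = √7294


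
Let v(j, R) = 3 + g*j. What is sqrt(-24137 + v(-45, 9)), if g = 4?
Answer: I*sqrt(24314) ≈ 155.93*I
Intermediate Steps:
v(j, R) = 3 + 4*j
sqrt(-24137 + v(-45, 9)) = sqrt(-24137 + (3 + 4*(-45))) = sqrt(-24137 + (3 - 180)) = sqrt(-24137 - 177) = sqrt(-24314) = I*sqrt(24314)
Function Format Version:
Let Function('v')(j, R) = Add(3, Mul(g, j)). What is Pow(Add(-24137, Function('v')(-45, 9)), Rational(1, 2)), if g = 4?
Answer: Mul(I, Pow(24314, Rational(1, 2))) ≈ Mul(155.93, I)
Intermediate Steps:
Function('v')(j, R) = Add(3, Mul(4, j))
Pow(Add(-24137, Function('v')(-45, 9)), Rational(1, 2)) = Pow(Add(-24137, Add(3, Mul(4, -45))), Rational(1, 2)) = Pow(Add(-24137, Add(3, -180)), Rational(1, 2)) = Pow(Add(-24137, -177), Rational(1, 2)) = Pow(-24314, Rational(1, 2)) = Mul(I, Pow(24314, Rational(1, 2)))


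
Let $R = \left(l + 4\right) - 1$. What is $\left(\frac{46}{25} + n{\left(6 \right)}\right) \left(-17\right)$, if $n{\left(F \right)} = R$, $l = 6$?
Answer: $- \frac{4607}{25} \approx -184.28$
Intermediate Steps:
$R = 9$ ($R = \left(6 + 4\right) - 1 = 10 - 1 = 9$)
$n{\left(F \right)} = 9$
$\left(\frac{46}{25} + n{\left(6 \right)}\right) \left(-17\right) = \left(\frac{46}{25} + 9\right) \left(-17\right) = \frac{271}{25} \left(-17\right) = - \frac{4607}{25}$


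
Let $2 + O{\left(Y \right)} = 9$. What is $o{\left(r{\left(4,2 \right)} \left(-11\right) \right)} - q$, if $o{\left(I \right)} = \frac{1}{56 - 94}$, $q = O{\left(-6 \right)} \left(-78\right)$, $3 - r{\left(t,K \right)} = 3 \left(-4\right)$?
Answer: $\frac{20747}{38} \approx 545.97$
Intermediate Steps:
$r{\left(t,K \right)} = 15$ ($r{\left(t,K \right)} = 3 - 3 \left(-4\right) = 3 - -12 = 3 + 12 = 15$)
$O{\left(Y \right)} = 7$ ($O{\left(Y \right)} = -2 + 9 = 7$)
$q = -546$ ($q = 7 \left(-78\right) = -546$)
$o{\left(I \right)} = - \frac{1}{38}$ ($o{\left(I \right)} = \frac{1}{-38} = - \frac{1}{38}$)
$o{\left(r{\left(4,2 \right)} \left(-11\right) \right)} - q = - \frac{1}{38} - -546 = - \frac{1}{38} + 546 = \frac{20747}{38}$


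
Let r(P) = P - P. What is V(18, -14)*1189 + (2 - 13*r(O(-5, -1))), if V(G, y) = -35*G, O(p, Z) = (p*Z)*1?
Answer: -749068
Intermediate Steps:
O(p, Z) = Z*p (O(p, Z) = (Z*p)*1 = Z*p)
r(P) = 0
V(18, -14)*1189 + (2 - 13*r(O(-5, -1))) = -35*18*1189 + (2 - 13*0) = -630*1189 + (2 + 0) = -749070 + 2 = -749068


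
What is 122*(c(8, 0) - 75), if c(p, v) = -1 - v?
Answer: -9272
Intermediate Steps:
122*(c(8, 0) - 75) = 122*((-1 - 1*0) - 75) = 122*((-1 + 0) - 75) = 122*(-1 - 75) = 122*(-76) = -9272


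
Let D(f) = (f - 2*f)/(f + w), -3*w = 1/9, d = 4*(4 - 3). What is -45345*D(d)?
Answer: 4897260/107 ≈ 45769.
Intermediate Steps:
d = 4 (d = 4*1 = 4)
w = -1/27 (w = -1/3/9 = -1/3*1/9 = -1/27 ≈ -0.037037)
D(f) = -f/(-1/27 + f) (D(f) = (f - 2*f)/(f - 1/27) = (-f)/(-1/27 + f) = -f/(-1/27 + f))
-45345*D(d) = -(-1224315)*4/(-1 + 27*4) = -(-1224315)*4/(-1 + 108) = -(-1224315)*4/107 = -45345*(-108/107) = 4897260/107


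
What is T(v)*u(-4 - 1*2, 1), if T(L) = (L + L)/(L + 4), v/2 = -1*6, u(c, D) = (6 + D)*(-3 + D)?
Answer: -42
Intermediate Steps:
u(c, D) = (-3 + D)*(6 + D)
v = -12 (v = 2*(-1*6) = 2*(-6) = -12)
T(L) = 2*L/(4 + L) (T(L) = (2*L)/(4 + L) = 2*L/(4 + L))
T(v)*u(-4 - 1*2, 1) = (2*(-12)/(4 - 12))*(-18 + 1² + 3*1) = (2*(-12)/(-8))*(-18 + 1 + 3) = (2*(-12)*(-⅛))*(-14) = 3*(-14) = -42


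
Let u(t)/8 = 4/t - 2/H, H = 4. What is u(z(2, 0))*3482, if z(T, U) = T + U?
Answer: 41784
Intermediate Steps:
u(t) = -4 + 32/t (u(t) = 8*(4/t - 2/4) = 8*(4/t - 2*¼) = 8*(4/t - ½) = 8*(-½ + 4/t) = -4 + 32/t)
u(z(2, 0))*3482 = (-4 + 32/(2 + 0))*3482 = (-4 + 32/2)*3482 = (-4 + 32*(½))*3482 = (-4 + 16)*3482 = 12*3482 = 41784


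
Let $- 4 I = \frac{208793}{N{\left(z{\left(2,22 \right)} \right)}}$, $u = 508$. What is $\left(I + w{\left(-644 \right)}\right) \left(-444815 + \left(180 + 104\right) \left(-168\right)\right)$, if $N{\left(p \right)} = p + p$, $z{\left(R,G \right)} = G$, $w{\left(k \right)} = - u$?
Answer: $\frac{146872043927}{176} \approx 8.345 \cdot 10^{8}$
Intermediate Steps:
$w{\left(k \right)} = -508$ ($w{\left(k \right)} = \left(-1\right) 508 = -508$)
$N{\left(p \right)} = 2 p$
$I = - \frac{208793}{176}$ ($I = - \frac{208793 \frac{1}{2 \cdot 22}}{4} = - \frac{208793 \cdot \frac{1}{44}}{4} = \left(- \frac{1}{4}\right) \frac{208793}{44} = - \frac{208793}{176} \approx -1186.3$)
$\left(I + w{\left(-644 \right)}\right) \left(-444815 + \left(180 + 104\right) \left(-168\right)\right) = \left(- \frac{208793}{176} - 508\right) \left(-444815 + \left(180 + 104\right) \left(-168\right)\right) = - \frac{298201 \left(-444815 + 284 \left(-168\right)\right)}{176} = - \frac{298201 \left(-444815 - 47712\right)}{176} = \left(- \frac{298201}{176}\right) \left(-492527\right) = \frac{146872043927}{176}$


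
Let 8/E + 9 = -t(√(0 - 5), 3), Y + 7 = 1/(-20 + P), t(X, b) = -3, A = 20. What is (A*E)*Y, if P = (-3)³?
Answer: 8800/47 ≈ 187.23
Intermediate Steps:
P = -27
Y = -330/47 (Y = -7 + 1/(-20 - 27) = -7 + 1/(-47) = -7 - 1/47 = -330/47 ≈ -7.0213)
E = -4/3 (E = 8/(-9 - 1*(-3)) = 8/(-9 + 3) = 8/(-6) = 8*(-⅙) = -4/3 ≈ -1.3333)
(A*E)*Y = (20*(-4/3))*(-330/47) = -80/3*(-330/47) = 8800/47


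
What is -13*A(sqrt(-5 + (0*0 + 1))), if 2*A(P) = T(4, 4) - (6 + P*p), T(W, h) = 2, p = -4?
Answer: 26 - 52*I ≈ 26.0 - 52.0*I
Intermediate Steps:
A(P) = -2 + 2*P (A(P) = (2 - (6 + P*(-4)))/2 = (2 - (6 - 4*P))/2 = (2 + (-6 + 4*P))/2 = (-4 + 4*P)/2 = -2 + 2*P)
-13*A(sqrt(-5 + (0*0 + 1))) = -13*(-2 + 2*sqrt(-5 + (0*0 + 1))) = -13*(-2 + 2*sqrt(-5 + (0 + 1))) = -13*(-2 + 2*sqrt(-5 + 1)) = -13*(-2 + 2*sqrt(-4)) = -13*(-2 + 2*(2*I)) = -13*(-2 + 4*I) = 26 - 52*I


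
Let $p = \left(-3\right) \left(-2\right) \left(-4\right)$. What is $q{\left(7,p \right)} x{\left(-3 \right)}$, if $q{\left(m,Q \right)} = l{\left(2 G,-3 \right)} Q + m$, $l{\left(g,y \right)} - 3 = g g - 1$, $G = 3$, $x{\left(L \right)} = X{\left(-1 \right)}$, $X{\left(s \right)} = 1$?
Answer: $-905$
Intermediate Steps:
$x{\left(L \right)} = 1$
$p = -24$ ($p = 6 \left(-4\right) = -24$)
$l{\left(g,y \right)} = 2 + g^{2}$ ($l{\left(g,y \right)} = 3 + \left(g g - 1\right) = 3 + \left(g^{2} - 1\right) = 3 + \left(-1 + g^{2}\right) = 2 + g^{2}$)
$q{\left(m,Q \right)} = m + 38 Q$ ($q{\left(m,Q \right)} = \left(2 + \left(2 \cdot 3\right)^{2}\right) Q + m = \left(2 + 6^{2}\right) Q + m = \left(2 + 36\right) Q + m = 38 Q + m = m + 38 Q$)
$q{\left(7,p \right)} x{\left(-3 \right)} = \left(7 + 38 \left(-24\right)\right) 1 = \left(7 - 912\right) 1 = \left(-905\right) 1 = -905$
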